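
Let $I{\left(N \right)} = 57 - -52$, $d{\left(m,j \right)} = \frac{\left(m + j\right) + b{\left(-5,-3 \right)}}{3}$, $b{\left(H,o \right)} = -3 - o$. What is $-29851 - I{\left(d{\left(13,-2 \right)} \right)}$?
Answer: $-29960$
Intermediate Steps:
$d{\left(m,j \right)} = \frac{j}{3} + \frac{m}{3}$ ($d{\left(m,j \right)} = \frac{\left(m + j\right) - 0}{3} = \left(\left(j + m\right) + \left(-3 + 3\right)\right) \frac{1}{3} = \left(\left(j + m\right) + 0\right) \frac{1}{3} = \left(j + m\right) \frac{1}{3} = \frac{j}{3} + \frac{m}{3}$)
$I{\left(N \right)} = 109$ ($I{\left(N \right)} = 57 + 52 = 109$)
$-29851 - I{\left(d{\left(13,-2 \right)} \right)} = -29851 - 109 = -29960$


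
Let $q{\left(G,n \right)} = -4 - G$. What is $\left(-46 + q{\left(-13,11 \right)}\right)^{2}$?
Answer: $1369$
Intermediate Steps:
$\left(-46 + q{\left(-13,11 \right)}\right)^{2} = \left(-46 - -9\right)^{2} = \left(-46 + \left(-4 + 13\right)\right)^{2} = \left(-46 + 9\right)^{2} = \left(-37\right)^{2} = 1369$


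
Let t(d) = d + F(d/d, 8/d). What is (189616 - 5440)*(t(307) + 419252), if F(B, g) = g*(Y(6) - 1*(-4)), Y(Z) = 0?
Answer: 23722724297520/307 ≈ 7.7273e+10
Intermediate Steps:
F(B, g) = 4*g (F(B, g) = g*(0 - 1*(-4)) = g*(0 + 4) = g*4 = 4*g)
t(d) = d + 32/d (t(d) = d + 4*(8/d) = d + 32/d)
(189616 - 5440)*(t(307) + 419252) = (189616 - 5440)*((307 + 32/307) + 419252) = 184176*((307 + 32*(1/307)) + 419252) = 184176*((307 + 32/307) + 419252) = 184176*(94281/307 + 419252) = 184176*(128804645/307) = 23722724297520/307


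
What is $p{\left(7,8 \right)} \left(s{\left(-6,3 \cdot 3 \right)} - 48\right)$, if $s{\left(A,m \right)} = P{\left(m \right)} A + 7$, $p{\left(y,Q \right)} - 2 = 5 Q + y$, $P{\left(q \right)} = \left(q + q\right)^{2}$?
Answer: $-97265$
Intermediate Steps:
$P{\left(q \right)} = 4 q^{2}$ ($P{\left(q \right)} = \left(2 q\right)^{2} = 4 q^{2}$)
$p{\left(y,Q \right)} = 2 + y + 5 Q$ ($p{\left(y,Q \right)} = 2 + \left(5 Q + y\right) = 2 + \left(y + 5 Q\right) = 2 + y + 5 Q$)
$s{\left(A,m \right)} = 7 + 4 A m^{2}$ ($s{\left(A,m \right)} = 4 m^{2} A + 7 = 4 A m^{2} + 7 = 7 + 4 A m^{2}$)
$p{\left(7,8 \right)} \left(s{\left(-6,3 \cdot 3 \right)} - 48\right) = \left(2 + 7 + 5 \cdot 8\right) \left(\left(7 + 4 \left(-6\right) \left(3 \cdot 3\right)^{2}\right) - 48\right) = \left(2 + 7 + 40\right) \left(\left(7 + 4 \left(-6\right) 9^{2}\right) - 48\right) = 49 \left(\left(7 + 4 \left(-6\right) 81\right) - 48\right) = 49 \left(\left(7 - 1944\right) - 48\right) = 49 \left(-1937 - 48\right) = 49 \left(-1985\right) = -97265$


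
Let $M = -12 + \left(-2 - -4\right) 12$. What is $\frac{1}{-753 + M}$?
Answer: $- \frac{1}{741} \approx -0.0013495$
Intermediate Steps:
$M = 12$ ($M = -12 + \left(-2 + 4\right) 12 = -12 + 2 \cdot 12 = -12 + 24 = 12$)
$\frac{1}{-753 + M} = \frac{1}{-753 + 12} = \frac{1}{-741} = - \frac{1}{741}$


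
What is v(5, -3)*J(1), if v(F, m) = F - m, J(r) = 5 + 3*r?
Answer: 64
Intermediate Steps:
v(5, -3)*J(1) = (5 - 1*(-3))*(5 + 3*1) = (5 + 3)*(5 + 3) = 8*8 = 64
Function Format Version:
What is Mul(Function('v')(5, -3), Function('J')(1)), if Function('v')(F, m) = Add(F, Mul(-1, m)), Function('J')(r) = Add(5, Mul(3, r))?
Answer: 64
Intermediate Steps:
Mul(Function('v')(5, -3), Function('J')(1)) = Mul(Add(5, Mul(-1, -3)), Add(5, Mul(3, 1))) = Mul(Add(5, 3), Add(5, 3)) = Mul(8, 8) = 64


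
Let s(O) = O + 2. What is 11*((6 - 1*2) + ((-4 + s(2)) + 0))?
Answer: 44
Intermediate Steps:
s(O) = 2 + O
11*((6 - 1*2) + ((-4 + s(2)) + 0)) = 11*((6 - 1*2) + ((-4 + (2 + 2)) + 0)) = 11*((6 - 2) + ((-4 + 4) + 0)) = 11*(4 + (0 + 0)) = 11*(4 + 0) = 11*4 = 44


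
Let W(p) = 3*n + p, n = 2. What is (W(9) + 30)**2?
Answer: 2025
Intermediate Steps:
W(p) = 6 + p (W(p) = 3*2 + p = 6 + p)
(W(9) + 30)**2 = ((6 + 9) + 30)**2 = (15 + 30)**2 = 45**2 = 2025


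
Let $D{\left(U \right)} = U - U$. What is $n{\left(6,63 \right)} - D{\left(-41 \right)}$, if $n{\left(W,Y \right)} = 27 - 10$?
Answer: $17$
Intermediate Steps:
$n{\left(W,Y \right)} = 17$
$D{\left(U \right)} = 0$
$n{\left(6,63 \right)} - D{\left(-41 \right)} = 17 - 0 = 17 + 0 = 17$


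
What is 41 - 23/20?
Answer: 797/20 ≈ 39.850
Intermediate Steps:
41 - 23/20 = 797/20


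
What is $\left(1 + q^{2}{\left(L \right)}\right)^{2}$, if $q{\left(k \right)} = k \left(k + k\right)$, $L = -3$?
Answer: $105625$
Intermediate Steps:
$q{\left(k \right)} = 2 k^{2}$ ($q{\left(k \right)} = k 2 k = 2 k^{2}$)
$\left(1 + q^{2}{\left(L \right)}\right)^{2} = \left(1 + \left(2 \left(-3\right)^{2}\right)^{2}\right)^{2} = \left(1 + \left(2 \cdot 9\right)^{2}\right)^{2} = \left(1 + 18^{2}\right)^{2} = \left(1 + 324\right)^{2} = 325^{2} = 105625$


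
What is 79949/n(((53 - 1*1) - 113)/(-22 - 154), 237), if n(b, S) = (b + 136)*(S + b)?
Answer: 2476500224/1002426681 ≈ 2.4705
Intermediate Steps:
n(b, S) = (136 + b)*(S + b)
79949/n(((53 - 1*1) - 113)/(-22 - 154), 237) = 79949/((((53 - 1*1) - 113)/(-22 - 154))² + 136*237 + 136*(((53 - 1*1) - 113)/(-22 - 154)) + 237*(((53 - 1*1) - 113)/(-22 - 154))) = 79949/((((53 - 1) - 113)/(-176))² + 32232 + 136*(((53 - 1) - 113)/(-176)) + 237*(((53 - 1) - 113)/(-176))) = 79949/(((52 - 113)*(-1/176))² + 32232 + 136*((52 - 113)*(-1/176)) + 237*((52 - 113)*(-1/176))) = 79949/((-61*(-1/176))² + 32232 + 136*(-61*(-1/176)) + 237*(-61*(-1/176))) = 79949/((61/176)² + 32232 + 136*(61/176) + 237*(61/176)) = 79949/(3721/30976 + 32232 + 1037/22 + 14457/176) = 79949/(1002426681/30976) = 79949*(30976/1002426681) = 2476500224/1002426681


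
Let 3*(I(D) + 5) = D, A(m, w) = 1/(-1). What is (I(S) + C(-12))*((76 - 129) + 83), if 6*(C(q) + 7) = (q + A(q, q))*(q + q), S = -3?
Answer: 1170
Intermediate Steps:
A(m, w) = -1
I(D) = -5 + D/3
C(q) = -7 + q*(-1 + q)/3 (C(q) = -7 + ((q - 1)*(q + q))/6 = -7 + ((-1 + q)*(2*q))/6 = -7 + (2*q*(-1 + q))/6 = -7 + q*(-1 + q)/3)
(I(S) + C(-12))*((76 - 129) + 83) = ((-5 + (⅓)*(-3)) + (-7 - ⅓*(-12) + (⅓)*(-12)²))*((76 - 129) + 83) = ((-5 - 1) + (-7 + 4 + (⅓)*144))*(-53 + 83) = (-6 + (-7 + 4 + 48))*30 = (-6 + 45)*30 = 39*30 = 1170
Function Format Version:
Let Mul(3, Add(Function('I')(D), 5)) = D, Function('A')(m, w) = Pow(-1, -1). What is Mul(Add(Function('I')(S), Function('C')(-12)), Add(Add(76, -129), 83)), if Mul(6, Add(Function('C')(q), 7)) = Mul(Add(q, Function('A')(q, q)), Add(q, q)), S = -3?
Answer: 1170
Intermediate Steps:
Function('A')(m, w) = -1
Function('I')(D) = Add(-5, Mul(Rational(1, 3), D))
Function('C')(q) = Add(-7, Mul(Rational(1, 3), q, Add(-1, q))) (Function('C')(q) = Add(-7, Mul(Rational(1, 6), Mul(Add(q, -1), Add(q, q)))) = Add(-7, Mul(Rational(1, 6), Mul(Add(-1, q), Mul(2, q)))) = Add(-7, Mul(Rational(1, 6), Mul(2, q, Add(-1, q)))) = Add(-7, Mul(Rational(1, 3), q, Add(-1, q))))
Mul(Add(Function('I')(S), Function('C')(-12)), Add(Add(76, -129), 83)) = Mul(Add(Add(-5, Mul(Rational(1, 3), -3)), Add(-7, Mul(Rational(-1, 3), -12), Mul(Rational(1, 3), Pow(-12, 2)))), Add(Add(76, -129), 83)) = Mul(Add(Add(-5, -1), Add(-7, 4, Mul(Rational(1, 3), 144))), Add(-53, 83)) = Mul(Add(-6, Add(-7, 4, 48)), 30) = Mul(Add(-6, 45), 30) = Mul(39, 30) = 1170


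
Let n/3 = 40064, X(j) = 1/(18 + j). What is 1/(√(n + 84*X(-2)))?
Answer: 2*√53421/160263 ≈ 0.0028844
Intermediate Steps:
n = 120192 (n = 3*40064 = 120192)
1/(√(n + 84*X(-2))) = 1/(√(120192 + 84/(18 - 2))) = 1/(√(120192 + 84/16)) = 1/(√(120192 + 84*(1/16))) = 1/(√(120192 + 21/4)) = 1/(√(480789/4)) = 1/(3*√53421/2) = 2*√53421/160263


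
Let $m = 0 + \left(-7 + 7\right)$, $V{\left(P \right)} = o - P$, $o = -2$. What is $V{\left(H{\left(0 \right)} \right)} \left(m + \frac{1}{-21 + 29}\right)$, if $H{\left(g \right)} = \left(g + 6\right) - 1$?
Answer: $- \frac{7}{8} \approx -0.875$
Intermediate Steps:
$H{\left(g \right)} = 5 + g$ ($H{\left(g \right)} = \left(6 + g\right) - 1 = 5 + g$)
$V{\left(P \right)} = -2 - P$
$m = 0$ ($m = 0 + 0 = 0$)
$V{\left(H{\left(0 \right)} \right)} \left(m + \frac{1}{-21 + 29}\right) = \left(-2 - \left(5 + 0\right)\right) \left(0 + \frac{1}{-21 + 29}\right) = \left(-2 - 5\right) \left(0 + \frac{1}{8}\right) = \left(-7\right) \frac{1}{8} = - \frac{7}{8}$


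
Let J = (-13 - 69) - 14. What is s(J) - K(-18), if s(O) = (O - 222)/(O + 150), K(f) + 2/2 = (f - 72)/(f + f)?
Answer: -133/18 ≈ -7.3889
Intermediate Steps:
J = -96 (J = -82 - 14 = -96)
K(f) = -1 + (-72 + f)/(2*f) (K(f) = -1 + (f - 72)/(f + f) = -1 + (-72 + f)/((2*f)) = -1 + (-72 + f)*(1/(2*f)) = -1 + (-72 + f)/(2*f))
s(O) = (-222 + O)/(150 + O)
s(J) - K(-18) = (-222 - 96)/(150 - 96) - (-72 - 1*(-18))/(2*(-18)) = -318/54 - (-1)*(-72 + 18)/(2*18) = (1/54)*(-318) - (-1)*(-54)/(2*18) = -53/9 - 1*3/2 = -53/9 - 3/2 = -133/18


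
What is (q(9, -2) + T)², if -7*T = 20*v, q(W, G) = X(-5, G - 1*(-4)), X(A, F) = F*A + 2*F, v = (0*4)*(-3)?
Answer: 36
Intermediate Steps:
v = 0 (v = 0*(-3) = 0)
X(A, F) = 2*F + A*F (X(A, F) = A*F + 2*F = 2*F + A*F)
q(W, G) = -12 - 3*G (q(W, G) = (G - 1*(-4))*(2 - 5) = (G + 4)*(-3) = (4 + G)*(-3) = -12 - 3*G)
T = 0 (T = -20*0/7 = -⅐*0 = 0)
(q(9, -2) + T)² = ((-12 - 3*(-2)) + 0)² = ((-12 + 6) + 0)² = (-6 + 0)² = (-6)² = 36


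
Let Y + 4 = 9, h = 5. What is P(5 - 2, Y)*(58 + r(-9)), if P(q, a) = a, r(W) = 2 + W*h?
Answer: 75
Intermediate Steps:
Y = 5 (Y = -4 + 9 = 5)
r(W) = 2 + 5*W (r(W) = 2 + W*5 = 2 + 5*W)
P(5 - 2, Y)*(58 + r(-9)) = 5*(58 + (2 + 5*(-9))) = 5*(58 + (2 - 45)) = 5*(58 - 43) = 5*15 = 75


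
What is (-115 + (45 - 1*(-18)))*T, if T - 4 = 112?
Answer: -6032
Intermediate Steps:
T = 116 (T = 4 + 112 = 116)
(-115 + (45 - 1*(-18)))*T = (-115 + (45 - 1*(-18)))*116 = (-115 + (45 + 18))*116 = (-115 + 63)*116 = -52*116 = -6032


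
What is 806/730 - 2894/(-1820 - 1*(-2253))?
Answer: -881811/158045 ≈ -5.5795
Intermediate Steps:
806/730 - 2894/(-1820 - 1*(-2253)) = 806*(1/730) - 2894/(-1820 + 2253) = 403/365 - 2894/433 = -881811/158045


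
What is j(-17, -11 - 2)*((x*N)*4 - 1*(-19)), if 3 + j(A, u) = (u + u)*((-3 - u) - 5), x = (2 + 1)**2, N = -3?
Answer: 11837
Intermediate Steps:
x = 9 (x = 3**2 = 9)
j(A, u) = -3 + 2*u*(-8 - u) (j(A, u) = -3 + (u + u)*((-3 - u) - 5) = -3 + (2*u)*(-8 - u) = -3 + 2*u*(-8 - u))
j(-17, -11 - 2)*((x*N)*4 - 1*(-19)) = (-3 - 16*(-11 - 2) - 2*(-11 - 2)**2)*((9*(-3))*4 - 1*(-19)) = (-3 - 16*(-13) - 2*(-13)**2)*(-27*4 + 19) = (-3 + 208 - 2*169)*(-108 + 19) = (-3 + 208 - 338)*(-89) = -133*(-89) = 11837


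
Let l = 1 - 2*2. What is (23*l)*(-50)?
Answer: 3450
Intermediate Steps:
l = -3 (l = 1 - 4 = -3)
(23*l)*(-50) = (23*(-3))*(-50) = -69*(-50) = 3450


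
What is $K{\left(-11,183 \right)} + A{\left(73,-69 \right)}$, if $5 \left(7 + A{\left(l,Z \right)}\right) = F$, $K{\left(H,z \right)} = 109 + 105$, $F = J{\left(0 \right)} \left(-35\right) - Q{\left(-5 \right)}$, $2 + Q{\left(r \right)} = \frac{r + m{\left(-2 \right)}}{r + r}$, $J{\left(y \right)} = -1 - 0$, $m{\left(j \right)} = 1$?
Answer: $\frac{5358}{25} \approx 214.32$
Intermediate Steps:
$J{\left(y \right)} = -1$ ($J{\left(y \right)} = -1 + 0 = -1$)
$Q{\left(r \right)} = -2 + \frac{1 + r}{2 r}$ ($Q{\left(r \right)} = -2 + \frac{r + 1}{r + r} = -2 + \frac{1 + r}{2 r}$)
$F = \frac{183}{5}$ ($F = \left(-1\right) \left(-35\right) - \frac{1 - -15}{2 \left(-5\right)} = 35 - \frac{1}{2} \left(- \frac{1}{5}\right) \left(1 + 15\right) = 35 - \frac{1}{2} \left(- \frac{1}{5}\right) 16 = 35 - - \frac{8}{5} = 35 + \frac{8}{5} = \frac{183}{5} \approx 36.6$)
$K{\left(H,z \right)} = 214$
$A{\left(l,Z \right)} = \frac{8}{25}$ ($A{\left(l,Z \right)} = -7 + \frac{1}{5} \cdot \frac{183}{5} = -7 + \frac{183}{25} = \frac{8}{25}$)
$K{\left(-11,183 \right)} + A{\left(73,-69 \right)} = 214 + \frac{8}{25} = \frac{5358}{25}$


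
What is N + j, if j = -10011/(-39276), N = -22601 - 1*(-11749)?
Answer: -142071047/13092 ≈ -10852.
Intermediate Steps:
N = -10852 (N = -22601 + 11749 = -10852)
j = 3337/13092 (j = -10011*(-1/39276) = 3337/13092 ≈ 0.25489)
N + j = -10852 + 3337/13092 = -142071047/13092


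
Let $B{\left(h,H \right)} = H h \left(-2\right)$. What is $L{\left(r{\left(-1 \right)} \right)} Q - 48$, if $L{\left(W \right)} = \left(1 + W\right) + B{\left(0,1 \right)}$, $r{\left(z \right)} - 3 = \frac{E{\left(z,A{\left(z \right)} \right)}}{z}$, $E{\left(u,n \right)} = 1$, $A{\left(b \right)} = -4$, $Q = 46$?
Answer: $90$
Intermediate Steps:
$r{\left(z \right)} = 3 + \frac{1}{z}$ ($r{\left(z \right)} = 3 + 1 \frac{1}{z} = 3 + \frac{1}{z}$)
$B{\left(h,H \right)} = - 2 H h$
$L{\left(W \right)} = 1 + W$ ($L{\left(W \right)} = \left(1 + W\right) - 2 \cdot 0 = \left(1 + W\right) + 0 = 1 + W$)
$L{\left(r{\left(-1 \right)} \right)} Q - 48 = \left(1 + \left(3 + \frac{1}{-1}\right)\right) 46 - 48 = \left(1 + \left(3 - 1\right)\right) 46 - 48 = \left(1 + 2\right) 46 - 48 = 3 \cdot 46 - 48 = 138 - 48 = 90$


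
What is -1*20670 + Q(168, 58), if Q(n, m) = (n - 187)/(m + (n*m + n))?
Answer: -206079919/9970 ≈ -20670.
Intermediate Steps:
Q(n, m) = (-187 + n)/(m + n + m*n) (Q(n, m) = (-187 + n)/(m + (m*n + n)) = (-187 + n)/(m + (n + m*n)) = (-187 + n)/(m + n + m*n))
-1*20670 + Q(168, 58) = -1*20670 + (-187 + 168)/(58 + 168 + 58*168) = -20670 - 19/(58 + 168 + 9744) = -20670 - 19/9970 = -206079919/9970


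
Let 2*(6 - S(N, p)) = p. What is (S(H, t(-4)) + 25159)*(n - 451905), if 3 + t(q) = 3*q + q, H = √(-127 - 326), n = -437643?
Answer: -22393926126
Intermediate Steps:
H = I*√453 (H = √(-453) = I*√453 ≈ 21.284*I)
t(q) = -3 + 4*q (t(q) = -3 + (3*q + q) = -3 + 4*q)
S(N, p) = 6 - p/2
(S(H, t(-4)) + 25159)*(n - 451905) = ((6 - (-3 + 4*(-4))/2) + 25159)*(-437643 - 451905) = ((6 - (-3 - 16)/2) + 25159)*(-889548) = ((6 - ½*(-19)) + 25159)*(-889548) = ((6 + 19/2) + 25159)*(-889548) = (31/2 + 25159)*(-889548) = (50349/2)*(-889548) = -22393926126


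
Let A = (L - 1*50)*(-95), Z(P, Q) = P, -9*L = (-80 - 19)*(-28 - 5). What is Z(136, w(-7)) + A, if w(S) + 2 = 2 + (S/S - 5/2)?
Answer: 39371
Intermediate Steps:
w(S) = -3/2 (w(S) = -2 + (2 + (S/S - 5/2)) = -2 + (2 + (1 - 5*1/2)) = -2 + (2 + (1 - 5/2)) = -2 + (2 - 3/2) = -2 + 1/2 = -3/2)
L = -363 (L = -(-80 - 19)*(-28 - 5)/9 = -(-11)*(-33) = -1/9*3267 = -363)
A = 39235 (A = (-363 - 1*50)*(-95) = (-363 - 50)*(-95) = -413*(-95) = 39235)
Z(136, w(-7)) + A = 136 + 39235 = 39371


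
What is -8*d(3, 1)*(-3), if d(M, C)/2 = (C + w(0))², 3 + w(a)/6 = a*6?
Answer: 13872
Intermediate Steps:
w(a) = -18 + 36*a (w(a) = -18 + 6*(a*6) = -18 + 6*(6*a) = -18 + 36*a)
d(M, C) = 2*(-18 + C)² (d(M, C) = 2*(C + (-18 + 36*0))² = 2*(C + (-18 + 0))² = 2*(C - 18)² = 2*(-18 + C)²)
-8*d(3, 1)*(-3) = -16*(-18 + 1)²*(-3) = -16*(-17)²*(-3) = -16*289*(-3) = -8*578*(-3) = -4624*(-3) = 13872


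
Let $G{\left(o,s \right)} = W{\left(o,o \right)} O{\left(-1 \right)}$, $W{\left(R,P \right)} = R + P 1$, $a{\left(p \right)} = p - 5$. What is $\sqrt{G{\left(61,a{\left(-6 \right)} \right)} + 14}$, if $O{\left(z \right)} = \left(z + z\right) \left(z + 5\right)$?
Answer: $i \sqrt{962} \approx 31.016 i$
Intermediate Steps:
$a{\left(p \right)} = -5 + p$ ($a{\left(p \right)} = p - 5 = -5 + p$)
$W{\left(R,P \right)} = P + R$ ($W{\left(R,P \right)} = R + P = P + R$)
$O{\left(z \right)} = 2 z \left(5 + z\right)$
$G{\left(o,s \right)} = - 16 o$ ($G{\left(o,s \right)} = \left(o + o\right) 2 \left(-1\right) \left(5 - 1\right) = 2 o 2 \left(-1\right) 4 = 2 o \left(-8\right) = - 16 o$)
$\sqrt{G{\left(61,a{\left(-6 \right)} \right)} + 14} = \sqrt{\left(-16\right) 61 + 14} = \sqrt{-976 + 14} = \sqrt{-962} = i \sqrt{962}$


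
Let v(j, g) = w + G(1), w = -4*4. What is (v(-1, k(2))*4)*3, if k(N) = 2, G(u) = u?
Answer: -180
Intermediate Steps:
w = -16
v(j, g) = -15 (v(j, g) = -16 + 1 = -15)
(v(-1, k(2))*4)*3 = -15*4*3 = -60*3 = -180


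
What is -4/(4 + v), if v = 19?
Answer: -4/23 ≈ -0.17391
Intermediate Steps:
-4/(4 + v) = -4/(4 + 19) = -4/23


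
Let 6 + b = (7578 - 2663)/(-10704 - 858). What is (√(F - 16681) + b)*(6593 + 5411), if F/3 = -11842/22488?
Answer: -445870574/5781 + 6002*I*√58587151533/937 ≈ -77127.0 + 1.5505e+6*I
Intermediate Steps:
b = -74287/11562 (b = -6 + (7578 - 2663)/(-10704 - 858) = -6 + 4915/(-11562) = -6 + 4915*(-1/11562) = -6 - 4915/11562 = -74287/11562 ≈ -6.4251)
F = -5921/3748 (F = 3*(-11842/22488) = 3*(-11842*1/22488) = 3*(-5921/11244) = -5921/3748 ≈ -1.5798)
(√(F - 16681) + b)*(6593 + 5411) = (√(-5921/3748 - 16681) - 74287/11562)*(6593 + 5411) = (√(-62526309/3748) - 74287/11562)*12004 = (I*√58587151533/1874 - 74287/11562)*12004 = (-74287/11562 + I*√58587151533/1874)*12004 = -445870574/5781 + 6002*I*√58587151533/937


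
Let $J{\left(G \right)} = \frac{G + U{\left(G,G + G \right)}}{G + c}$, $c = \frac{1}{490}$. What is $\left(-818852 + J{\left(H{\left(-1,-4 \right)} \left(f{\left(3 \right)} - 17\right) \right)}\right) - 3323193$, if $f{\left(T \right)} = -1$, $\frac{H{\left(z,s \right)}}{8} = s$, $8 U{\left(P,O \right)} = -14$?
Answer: $- \frac{2338109282925}{564482} \approx -4.142 \cdot 10^{6}$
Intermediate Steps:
$U{\left(P,O \right)} = - \frac{7}{4}$ ($U{\left(P,O \right)} = \frac{1}{8} \left(-14\right) = - \frac{7}{4}$)
$H{\left(z,s \right)} = 8 s$
$c = \frac{1}{490} \approx 0.0020408$
$J{\left(G \right)} = \frac{- \frac{7}{4} + G}{\frac{1}{490} + G}$ ($J{\left(G \right)} = \frac{G - \frac{7}{4}}{G + \frac{1}{490}} = \frac{- \frac{7}{4} + G}{\frac{1}{490} + G}$)
$\left(-818852 + J{\left(H{\left(-1,-4 \right)} \left(f{\left(3 \right)} - 17\right) \right)}\right) - 3323193 = \left(-818852 + \frac{245 \left(-7 + 4 \cdot 8 \left(-4\right) \left(-1 - 17\right)\right)}{2 \left(1 + 490 \cdot 8 \left(-4\right) \left(-1 - 17\right)\right)}\right) - 3323193 = \left(-818852 + \frac{245 \left(-7 + 4 \left(\left(-32\right) \left(-18\right)\right)\right)}{2 \left(1 + 490 \left(\left(-32\right) \left(-18\right)\right)\right)}\right) - 3323193 = \left(-818852 + \frac{245 \left(-7 + 4 \cdot 576\right)}{2 \left(1 + 490 \cdot 576\right)}\right) - 3323193 = \left(-818852 + \frac{245 \left(-7 + 2304\right)}{2 \left(1 + 282240\right)}\right) - 3323193 = \left(-818852 + \frac{245}{2} \cdot \frac{1}{282241} \cdot 2297\right) - 3323193 = \left(-818852 + \frac{562765}{564482}\right) - 3323193 = - \frac{462226651899}{564482} - 3323193 = - \frac{2338109282925}{564482}$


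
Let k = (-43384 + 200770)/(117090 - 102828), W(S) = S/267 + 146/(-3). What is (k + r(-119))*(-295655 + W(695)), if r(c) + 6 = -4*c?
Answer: -90275585181464/634659 ≈ -1.4224e+8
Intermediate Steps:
r(c) = -6 - 4*c
W(S) = -146/3 + S/267 (W(S) = S*(1/267) + 146*(-⅓) = S/267 - 146/3 = -146/3 + S/267)
k = 26231/2377 (k = 157386/14262 = 157386*(1/14262) = 26231/2377 ≈ 11.035)
(k + r(-119))*(-295655 + W(695)) = (26231/2377 + (-6 - 4*(-119)))*(-295655 + (-146/3 + (1/267)*695)) = (26231/2377 + (-6 + 476))*(-295655 + (-146/3 + 695/267)) = (26231/2377 + 470)*(-295655 - 12299/267) = (1143421/2377)*(-78952184/267) = -90275585181464/634659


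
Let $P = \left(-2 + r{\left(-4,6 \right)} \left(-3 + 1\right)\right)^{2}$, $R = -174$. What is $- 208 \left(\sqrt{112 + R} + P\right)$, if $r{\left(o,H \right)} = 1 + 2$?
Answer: $-13312 - 208 i \sqrt{62} \approx -13312.0 - 1637.8 i$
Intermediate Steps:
$r{\left(o,H \right)} = 3$
$P = 64$ ($P = \left(-2 + 3 \left(-3 + 1\right)\right)^{2} = \left(-2 + 3 \left(-2\right)\right)^{2} = \left(-2 - 6\right)^{2} = \left(-8\right)^{2} = 64$)
$- 208 \left(\sqrt{112 + R} + P\right) = - 208 \left(\sqrt{112 - 174} + 64\right) = - 208 \left(\sqrt{-62} + 64\right) = - 208 \left(i \sqrt{62} + 64\right) = - 208 \left(64 + i \sqrt{62}\right) = -13312 - 208 i \sqrt{62}$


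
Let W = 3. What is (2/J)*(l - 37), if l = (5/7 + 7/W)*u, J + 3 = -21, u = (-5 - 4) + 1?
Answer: 1289/252 ≈ 5.1151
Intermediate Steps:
u = -8 (u = -9 + 1 = -8)
J = -24 (J = -3 - 21 = -24)
l = -512/21 (l = (5/7 + 7/3)*(-8) = (64/21)*(-8) = -512/21 ≈ -24.381)
(2/J)*(l - 37) = (2/(-24))*(-512/21 - 37) = (2*(-1/24))*(-1289/21) = -1/12*(-1289/21) = 1289/252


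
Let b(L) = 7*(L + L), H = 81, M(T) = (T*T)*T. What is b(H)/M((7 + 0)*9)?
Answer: 2/441 ≈ 0.0045351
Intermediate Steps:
M(T) = T³ (M(T) = T²*T = T³)
b(L) = 14*L (b(L) = 7*(2*L) = 14*L)
b(H)/M((7 + 0)*9) = (14*81)/(((7 + 0)*9)³) = 1134/((7*9)³) = 1134/(63³) = 1134/250047 = 1134*(1/250047) = 2/441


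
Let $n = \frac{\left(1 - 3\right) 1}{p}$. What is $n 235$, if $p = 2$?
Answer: $-235$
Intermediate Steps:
$n = -1$ ($n = \frac{\left(1 - 3\right) 1}{2} = \left(-2\right) 1 \cdot \frac{1}{2} = \left(-2\right) \frac{1}{2} = -1$)
$n 235 = \left(-1\right) 235 = -235$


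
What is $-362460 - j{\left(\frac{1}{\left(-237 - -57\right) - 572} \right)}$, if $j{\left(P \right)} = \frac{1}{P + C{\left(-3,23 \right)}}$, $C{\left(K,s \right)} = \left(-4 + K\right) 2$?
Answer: $- \frac{3816340588}{10529} \approx -3.6246 \cdot 10^{5}$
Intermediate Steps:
$C{\left(K,s \right)} = -8 + 2 K$
$j{\left(P \right)} = \frac{1}{-14 + P}$ ($j{\left(P \right)} = \frac{1}{P + \left(-8 + 2 \left(-3\right)\right)} = \frac{1}{P - 14} = \frac{1}{-14 + P}$)
$-362460 - j{\left(\frac{1}{\left(-237 - -57\right) - 572} \right)} = -362460 - \frac{1}{-14 + \frac{1}{\left(-237 - -57\right) - 572}} = -362460 - \frac{1}{-14 + \frac{1}{\left(-237 + 57\right) - 572}} = -362460 - \frac{1}{-14 + \frac{1}{-180 - 572}} = -362460 - \frac{1}{-14 + \frac{1}{-752}} = -362460 - \frac{1}{-14 - \frac{1}{752}} = -362460 - \frac{1}{- \frac{10529}{752}} = -362460 - - \frac{752}{10529} = -362460 + \frac{752}{10529} = - \frac{3816340588}{10529}$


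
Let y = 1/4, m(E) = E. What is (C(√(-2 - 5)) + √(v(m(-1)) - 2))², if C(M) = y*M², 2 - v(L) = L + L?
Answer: 81/16 - 7*√2/2 ≈ 0.11275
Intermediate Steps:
y = ¼ ≈ 0.25000
v(L) = 2 - 2*L (v(L) = 2 - (L + L) = 2 - 2*L)
C(M) = M²/4
(C(√(-2 - 5)) + √(v(m(-1)) - 2))² = ((√(-2 - 5))²/4 + √((2 - 2*(-1)) - 2))² = ((√(-7))²/4 + √((2 + 2) - 2))² = ((I*√7)²/4 + √(4 - 2))² = ((¼)*(-7) + √2)² = (-7/4 + √2)²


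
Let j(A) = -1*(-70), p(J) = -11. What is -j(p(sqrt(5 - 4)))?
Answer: -70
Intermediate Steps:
j(A) = 70
-j(p(sqrt(5 - 4))) = -1*70 = -70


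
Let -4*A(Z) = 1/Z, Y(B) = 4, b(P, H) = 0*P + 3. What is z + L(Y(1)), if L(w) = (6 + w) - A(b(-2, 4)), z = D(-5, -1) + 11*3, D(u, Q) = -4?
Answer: 469/12 ≈ 39.083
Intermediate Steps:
b(P, H) = 3 (b(P, H) = 0 + 3 = 3)
A(Z) = -1/(4*Z)
z = 29 (z = -4 + 11*3 = -4 + 33 = 29)
L(w) = 73/12 + w (L(w) = (6 + w) - (-1)/(4*3) = (6 + w) - 1*(-1/12) = (6 + w) + 1/12 = 73/12 + w)
z + L(Y(1)) = 29 + (73/12 + 4) = 29 + 121/12 = 469/12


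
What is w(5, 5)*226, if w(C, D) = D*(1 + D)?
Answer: 6780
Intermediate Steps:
w(5, 5)*226 = (5*(1 + 5))*226 = (5*6)*226 = 30*226 = 6780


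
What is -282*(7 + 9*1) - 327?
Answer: -4839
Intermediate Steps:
-282*(7 + 9*1) - 327 = -282*(7 + 9) - 327 = -282*16 - 327 = -4512 - 327 = -4839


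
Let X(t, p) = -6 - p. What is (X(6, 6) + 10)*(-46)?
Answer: 92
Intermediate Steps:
(X(6, 6) + 10)*(-46) = ((-6 - 1*6) + 10)*(-46) = ((-6 - 6) + 10)*(-46) = (-12 + 10)*(-46) = -2*(-46) = 92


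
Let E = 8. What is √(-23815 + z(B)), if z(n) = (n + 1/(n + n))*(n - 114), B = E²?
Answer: I*√1728985/8 ≈ 164.36*I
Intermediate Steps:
B = 64 (B = 8² = 64)
z(n) = (-114 + n)*(n + 1/(2*n)) (z(n) = (n + 1/(2*n))*(-114 + n) = (-114 + n)*(n + 1/(2*n)))
√(-23815 + z(B)) = √(-23815 + (½ + 64² - 114*64 - 57/64)) = √(-23815 + (½ + 4096 - 7296 - 57*1/64)) = √(-23815 + (½ + 4096 - 7296 - 57/64)) = √(-23815 - 204825/64) = √(-1728985/64) = I*√1728985/8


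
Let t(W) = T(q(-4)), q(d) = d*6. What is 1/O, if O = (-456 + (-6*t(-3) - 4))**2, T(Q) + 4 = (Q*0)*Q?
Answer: 1/190096 ≈ 5.2605e-6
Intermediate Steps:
q(d) = 6*d
T(Q) = -4 (T(Q) = -4 + (Q*0)*Q = -4 + 0*Q = -4 + 0 = -4)
t(W) = -4
O = 190096 (O = (-456 + (-6*(-4) - 4))**2 = (-456 + (24 - 4))**2 = (-456 + 20)**2 = (-436)**2 = 190096)
1/O = 1/190096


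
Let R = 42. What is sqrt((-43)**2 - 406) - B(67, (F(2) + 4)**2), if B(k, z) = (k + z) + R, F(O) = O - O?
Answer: -125 + sqrt(1443) ≈ -87.013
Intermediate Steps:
F(O) = 0
B(k, z) = 42 + k + z (B(k, z) = (k + z) + 42 = 42 + k + z)
sqrt((-43)**2 - 406) - B(67, (F(2) + 4)**2) = sqrt((-43)**2 - 406) - (42 + 67 + (0 + 4)**2) = sqrt(1849 - 406) - (42 + 67 + 4**2) = sqrt(1443) - (42 + 67 + 16) = sqrt(1443) - 1*125 = sqrt(1443) - 125 = -125 + sqrt(1443)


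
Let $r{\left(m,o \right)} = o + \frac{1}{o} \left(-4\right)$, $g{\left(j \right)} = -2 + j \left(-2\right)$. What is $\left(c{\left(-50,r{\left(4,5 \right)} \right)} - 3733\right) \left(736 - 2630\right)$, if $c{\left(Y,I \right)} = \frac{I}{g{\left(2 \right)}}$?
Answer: $\frac{35358139}{5} \approx 7.0716 \cdot 10^{6}$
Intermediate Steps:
$g{\left(j \right)} = -2 - 2 j$
$r{\left(m,o \right)} = o - \frac{4}{o}$
$c{\left(Y,I \right)} = - \frac{I}{6}$ ($c{\left(Y,I \right)} = \frac{I}{-2 - 4} = \frac{I}{-6} = I \left(- \frac{1}{6}\right) = - \frac{I}{6}$)
$\left(c{\left(-50,r{\left(4,5 \right)} \right)} - 3733\right) \left(736 - 2630\right) = \left(- \frac{5 - \frac{4}{5}}{6} - 3733\right) \left(736 - 2630\right) = \left(- \frac{5 - \frac{4}{5}}{6} - 3733\right) \left(-1894\right) = \left(\left(- \frac{1}{6}\right) \frac{21}{5} - 3733\right) \left(-1894\right) = \left(- \frac{7}{10} - 3733\right) \left(-1894\right) = \left(- \frac{37337}{10}\right) \left(-1894\right) = \frac{35358139}{5}$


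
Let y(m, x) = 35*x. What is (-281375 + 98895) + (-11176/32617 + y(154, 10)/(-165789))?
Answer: -5838874138166/31997277 ≈ -1.8248e+5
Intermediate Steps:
(-281375 + 98895) + (-11176/32617 + y(154, 10)/(-165789)) = (-281375 + 98895) + (-11176/32617 + (35*10)/(-165789)) = -182480 + (-11176*1/32617 + 350*(-1/165789)) = -182480 + (-11176/32617 - 350/165789) = -182480 - 11031206/31997277 = -5838874138166/31997277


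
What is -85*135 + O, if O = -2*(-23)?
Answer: -11429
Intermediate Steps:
O = 46
-85*135 + O = -85*135 + 46 = -11475 + 46 = -11429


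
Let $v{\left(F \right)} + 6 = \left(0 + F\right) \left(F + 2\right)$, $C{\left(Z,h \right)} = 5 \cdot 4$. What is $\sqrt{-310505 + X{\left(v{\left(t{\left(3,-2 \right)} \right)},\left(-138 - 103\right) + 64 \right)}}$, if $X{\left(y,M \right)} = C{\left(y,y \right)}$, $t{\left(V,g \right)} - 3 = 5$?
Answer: $i \sqrt{310485} \approx 557.21 i$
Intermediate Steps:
$t{\left(V,g \right)} = 8$ ($t{\left(V,g \right)} = 3 + 5 = 8$)
$C{\left(Z,h \right)} = 20$
$v{\left(F \right)} = -6 + F \left(2 + F\right)$ ($v{\left(F \right)} = -6 + \left(0 + F\right) \left(F + 2\right) = -6 + F \left(2 + F\right)$)
$X{\left(y,M \right)} = 20$
$\sqrt{-310505 + X{\left(v{\left(t{\left(3,-2 \right)} \right)},\left(-138 - 103\right) + 64 \right)}} = \sqrt{-310505 + 20} = \sqrt{-310485} = i \sqrt{310485}$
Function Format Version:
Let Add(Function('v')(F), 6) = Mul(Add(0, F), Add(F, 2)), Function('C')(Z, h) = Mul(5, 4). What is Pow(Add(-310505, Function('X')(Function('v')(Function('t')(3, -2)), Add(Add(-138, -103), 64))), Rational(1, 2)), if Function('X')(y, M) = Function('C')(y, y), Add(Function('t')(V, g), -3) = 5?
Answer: Mul(I, Pow(310485, Rational(1, 2))) ≈ Mul(557.21, I)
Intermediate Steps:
Function('t')(V, g) = 8 (Function('t')(V, g) = Add(3, 5) = 8)
Function('C')(Z, h) = 20
Function('v')(F) = Add(-6, Mul(F, Add(2, F))) (Function('v')(F) = Add(-6, Mul(Add(0, F), Add(F, 2))) = Add(-6, Mul(F, Add(2, F))))
Function('X')(y, M) = 20
Pow(Add(-310505, Function('X')(Function('v')(Function('t')(3, -2)), Add(Add(-138, -103), 64))), Rational(1, 2)) = Pow(Add(-310505, 20), Rational(1, 2)) = Pow(-310485, Rational(1, 2)) = Mul(I, Pow(310485, Rational(1, 2)))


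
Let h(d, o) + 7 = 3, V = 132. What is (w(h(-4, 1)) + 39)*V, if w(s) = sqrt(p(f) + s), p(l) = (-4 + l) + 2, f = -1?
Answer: 5148 + 132*I*sqrt(7) ≈ 5148.0 + 349.24*I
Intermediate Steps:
p(l) = -2 + l
h(d, o) = -4 (h(d, o) = -7 + 3 = -4)
w(s) = sqrt(-3 + s) (w(s) = sqrt((-2 - 1) + s) = sqrt(-3 + s))
(w(h(-4, 1)) + 39)*V = (sqrt(-3 - 4) + 39)*132 = (sqrt(-7) + 39)*132 = (I*sqrt(7) + 39)*132 = (39 + I*sqrt(7))*132 = 5148 + 132*I*sqrt(7)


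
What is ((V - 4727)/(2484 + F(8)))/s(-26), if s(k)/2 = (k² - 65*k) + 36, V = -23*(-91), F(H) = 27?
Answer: -439/2010474 ≈ -0.00021836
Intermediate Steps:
V = 2093
s(k) = 72 - 130*k + 2*k² (s(k) = 2*((k² - 65*k) + 36) = 2*(36 + k² - 65*k) = 72 - 130*k + 2*k²)
((V - 4727)/(2484 + F(8)))/s(-26) = ((2093 - 4727)/(2484 + 27))/(72 - 130*(-26) + 2*(-26)²) = (-2634/2511)/(72 + 3380 + 2*676) = (-2634*1/2511)/(72 + 3380 + 1352) = -878/837/4804 = -878/837*1/4804 = -439/2010474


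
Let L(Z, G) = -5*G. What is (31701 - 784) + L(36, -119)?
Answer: 31512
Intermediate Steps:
(31701 - 784) + L(36, -119) = (31701 - 784) - 5*(-119) = 30917 + 595 = 31512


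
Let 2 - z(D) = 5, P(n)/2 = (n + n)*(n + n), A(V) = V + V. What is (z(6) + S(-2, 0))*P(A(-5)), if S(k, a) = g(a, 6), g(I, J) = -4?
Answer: -5600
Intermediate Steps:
A(V) = 2*V
S(k, a) = -4
P(n) = 8*n² (P(n) = 2*((n + n)*(n + n)) = 2*((2*n)*(2*n)) = 2*(4*n²) = 8*n²)
z(D) = -3 (z(D) = 2 - 1*5 = 2 - 5 = -3)
(z(6) + S(-2, 0))*P(A(-5)) = (-3 - 4)*(8*(2*(-5))²) = -56*(-10)² = -56*100 = -7*800 = -5600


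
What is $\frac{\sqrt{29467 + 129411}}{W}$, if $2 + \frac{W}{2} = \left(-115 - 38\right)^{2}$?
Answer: $\frac{\sqrt{158878}}{46814} \approx 0.0085144$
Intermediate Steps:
$W = 46814$ ($W = -4 + 2 \left(-115 - 38\right)^{2} = -4 + 2 \left(-153\right)^{2} = -4 + 2 \cdot 23409 = -4 + 46818 = 46814$)
$\frac{\sqrt{29467 + 129411}}{W} = \frac{\sqrt{29467 + 129411}}{46814} = \sqrt{158878} \cdot \frac{1}{46814} = \frac{\sqrt{158878}}{46814}$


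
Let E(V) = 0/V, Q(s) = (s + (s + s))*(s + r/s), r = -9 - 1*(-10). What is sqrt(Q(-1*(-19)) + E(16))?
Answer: sqrt(1086) ≈ 32.955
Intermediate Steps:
r = 1 (r = -9 + 10 = 1)
Q(s) = 3*s*(s + 1/s) (Q(s) = (s + (s + s))*(s + 1/s) = (s + 2*s)*(s + 1/s) = (3*s)*(s + 1/s) = 3*s*(s + 1/s))
E(V) = 0
sqrt(Q(-1*(-19)) + E(16)) = sqrt((3 + 3*(-1*(-19))**2) + 0) = sqrt((3 + 3*19**2) + 0) = sqrt((3 + 3*361) + 0) = sqrt((3 + 1083) + 0) = sqrt(1086 + 0) = sqrt(1086)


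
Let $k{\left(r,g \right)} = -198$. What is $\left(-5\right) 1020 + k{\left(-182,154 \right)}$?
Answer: $-5298$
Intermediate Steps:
$\left(-5\right) 1020 + k{\left(-182,154 \right)} = \left(-5\right) 1020 - 198 = -5100 - 198 = -5298$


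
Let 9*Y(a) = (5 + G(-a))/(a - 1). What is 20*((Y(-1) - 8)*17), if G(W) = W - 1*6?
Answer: -2720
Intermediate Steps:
G(W) = -6 + W (G(W) = W - 6 = -6 + W)
Y(a) = (-1 - a)/(9*(-1 + a)) (Y(a) = ((5 + (-6 - a))/(a - 1))/9 = ((-1 - a)/(-1 + a))/9 = (-1 - a)/(9*(-1 + a)))
20*((Y(-1) - 8)*17) = 20*(((-1 - 1*(-1))/(9*(-1 - 1)) - 8)*17) = 20*(((1/9)*(-1 + 1)/(-2) - 8)*17) = 20*(((1/9)*(-1/2)*0 - 8)*17) = 20*((0 - 8)*17) = 20*(-8*17) = 20*(-136) = -2720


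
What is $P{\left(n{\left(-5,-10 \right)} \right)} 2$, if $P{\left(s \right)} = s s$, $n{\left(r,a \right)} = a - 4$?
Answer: $392$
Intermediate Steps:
$n{\left(r,a \right)} = -4 + a$ ($n{\left(r,a \right)} = a - 4 = -4 + a$)
$P{\left(s \right)} = s^{2}$
$P{\left(n{\left(-5,-10 \right)} \right)} 2 = \left(-4 - 10\right)^{2} \cdot 2 = \left(-14\right)^{2} \cdot 2 = 196 \cdot 2 = 392$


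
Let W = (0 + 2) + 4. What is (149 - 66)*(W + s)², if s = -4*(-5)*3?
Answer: 361548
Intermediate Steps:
W = 6 (W = 2 + 4 = 6)
s = 60 (s = 20*3 = 60)
(149 - 66)*(W + s)² = (149 - 66)*(6 + 60)² = 83*66² = 83*4356 = 361548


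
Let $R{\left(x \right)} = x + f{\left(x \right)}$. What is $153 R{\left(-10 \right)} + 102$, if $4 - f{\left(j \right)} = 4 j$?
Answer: $5304$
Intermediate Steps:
$f{\left(j \right)} = 4 - 4 j$
$R{\left(x \right)} = 4 - 3 x$ ($R{\left(x \right)} = x - \left(-4 + 4 x\right) = 4 - 3 x$)
$153 R{\left(-10 \right)} + 102 = 153 \left(4 - -30\right) + 102 = 153 \left(4 + 30\right) + 102 = 153 \cdot 34 + 102 = 5202 + 102 = 5304$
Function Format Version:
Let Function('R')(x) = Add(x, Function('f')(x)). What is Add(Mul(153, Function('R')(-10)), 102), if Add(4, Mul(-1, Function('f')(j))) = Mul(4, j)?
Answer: 5304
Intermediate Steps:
Function('f')(j) = Add(4, Mul(-4, j)) (Function('f')(j) = Add(4, Mul(-1, Mul(4, j))) = Add(4, Mul(-4, j)))
Function('R')(x) = Add(4, Mul(-3, x)) (Function('R')(x) = Add(x, Add(4, Mul(-4, x))) = Add(4, Mul(-3, x)))
Add(Mul(153, Function('R')(-10)), 102) = Add(Mul(153, Add(4, Mul(-3, -10))), 102) = Add(Mul(153, Add(4, 30)), 102) = Add(Mul(153, 34), 102) = Add(5202, 102) = 5304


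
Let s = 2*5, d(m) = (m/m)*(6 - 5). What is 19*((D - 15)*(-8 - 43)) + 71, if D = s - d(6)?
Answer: 5885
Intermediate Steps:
d(m) = 1 (d(m) = 1*1 = 1)
s = 10
D = 9 (D = 10 - 1*1 = 10 - 1 = 9)
19*((D - 15)*(-8 - 43)) + 71 = 19*((9 - 15)*(-8 - 43)) + 71 = 19*(-6*(-51)) + 71 = 19*306 + 71 = 5814 + 71 = 5885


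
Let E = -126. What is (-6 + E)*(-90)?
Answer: 11880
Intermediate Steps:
(-6 + E)*(-90) = (-6 - 126)*(-90) = -132*(-90) = 11880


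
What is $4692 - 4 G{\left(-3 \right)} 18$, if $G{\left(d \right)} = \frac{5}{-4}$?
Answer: $4782$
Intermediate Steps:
$G{\left(d \right)} = - \frac{5}{4}$ ($G{\left(d \right)} = 5 \left(- \frac{1}{4}\right) = - \frac{5}{4}$)
$4692 - 4 G{\left(-3 \right)} 18 = 4692 - 4 \left(- \frac{5}{4}\right) 18 = 4692 - \left(-5\right) 18 = 4692 - -90 = 4692 + 90 = 4782$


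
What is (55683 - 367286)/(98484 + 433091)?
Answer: -311603/531575 ≈ -0.58619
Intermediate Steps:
(55683 - 367286)/(98484 + 433091) = -311603/531575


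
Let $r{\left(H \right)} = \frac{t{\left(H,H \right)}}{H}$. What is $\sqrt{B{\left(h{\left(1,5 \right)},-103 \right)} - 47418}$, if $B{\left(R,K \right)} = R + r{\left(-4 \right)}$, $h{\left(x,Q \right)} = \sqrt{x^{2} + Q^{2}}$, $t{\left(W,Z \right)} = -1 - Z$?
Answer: $\frac{\sqrt{-189675 + 4 \sqrt{26}}}{2} \approx 217.75 i$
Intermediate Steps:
$h{\left(x,Q \right)} = \sqrt{Q^{2} + x^{2}}$
$r{\left(H \right)} = \frac{-1 - H}{H}$
$B{\left(R,K \right)} = - \frac{3}{4} + R$ ($B{\left(R,K \right)} = R + \frac{-1 - -4}{-4} = R - \frac{-1 + 4}{4} = R - \frac{3}{4} = - \frac{3}{4} + R$)
$\sqrt{B{\left(h{\left(1,5 \right)},-103 \right)} - 47418} = \sqrt{\left(- \frac{3}{4} + \sqrt{5^{2} + 1^{2}}\right) - 47418} = \sqrt{\left(- \frac{3}{4} + \sqrt{25 + 1}\right) - 47418} = \sqrt{\left(- \frac{3}{4} + \sqrt{26}\right) - 47418} = \sqrt{- \frac{189675}{4} + \sqrt{26}}$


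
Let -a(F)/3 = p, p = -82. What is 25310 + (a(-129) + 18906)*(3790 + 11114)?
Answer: 285466718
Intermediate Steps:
a(F) = 246 (a(F) = -3*(-82) = 246)
25310 + (a(-129) + 18906)*(3790 + 11114) = 25310 + (246 + 18906)*(3790 + 11114) = 25310 + 19152*14904 = 25310 + 285441408 = 285466718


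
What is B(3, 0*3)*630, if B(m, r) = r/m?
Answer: 0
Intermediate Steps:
B(3, 0*3)*630 = ((0*3)/3)*630 = (0*(1/3))*630 = 0*630 = 0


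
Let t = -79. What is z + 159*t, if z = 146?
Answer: -12415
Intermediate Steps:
z + 159*t = 146 + 159*(-79) = 146 - 12561 = -12415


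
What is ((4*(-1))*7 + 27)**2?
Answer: 1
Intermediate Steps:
((4*(-1))*7 + 27)**2 = (-4*7 + 27)**2 = (-28 + 27)**2 = (-1)**2 = 1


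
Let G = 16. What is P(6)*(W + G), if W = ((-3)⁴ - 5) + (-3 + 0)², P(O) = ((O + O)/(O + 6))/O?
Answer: 101/6 ≈ 16.833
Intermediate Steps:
P(O) = 2/(6 + O) (P(O) = ((2*O)/(6 + O))/O = (2*O/(6 + O))/O = 2/(6 + O))
W = 85 (W = (81 - 5) + (-3)² = 76 + 9 = 85)
P(6)*(W + G) = (2/(6 + 6))*(85 + 16) = (2/12)*101 = (2*(1/12))*101 = (⅙)*101 = 101/6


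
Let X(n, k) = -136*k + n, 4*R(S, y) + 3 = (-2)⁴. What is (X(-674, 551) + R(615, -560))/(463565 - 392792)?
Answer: -100809/94364 ≈ -1.0683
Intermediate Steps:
R(S, y) = 13/4 (R(S, y) = -¾ + (¼)*(-2)⁴ = -¾ + (¼)*16 = -¾ + 4 = 13/4)
X(n, k) = n - 136*k
(X(-674, 551) + R(615, -560))/(463565 - 392792) = ((-674 - 136*551) + 13/4)/(463565 - 392792) = ((-674 - 74936) + 13/4)/70773 = (-75610 + 13/4)*(1/70773) = -302427/4*1/70773 = -100809/94364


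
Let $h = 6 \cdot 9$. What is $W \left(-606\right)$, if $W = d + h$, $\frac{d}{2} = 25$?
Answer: $-63024$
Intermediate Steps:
$d = 50$ ($d = 2 \cdot 25 = 50$)
$h = 54$
$W = 104$ ($W = 50 + 54 = 104$)
$W \left(-606\right) = 104 \left(-606\right) = -63024$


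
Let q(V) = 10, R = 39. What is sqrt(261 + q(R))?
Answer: sqrt(271) ≈ 16.462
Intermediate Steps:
sqrt(261 + q(R)) = sqrt(261 + 10) = sqrt(271)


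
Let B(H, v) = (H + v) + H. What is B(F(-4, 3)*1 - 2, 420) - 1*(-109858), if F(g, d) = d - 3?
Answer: 110274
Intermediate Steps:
F(g, d) = -3 + d
B(H, v) = v + 2*H
B(F(-4, 3)*1 - 2, 420) - 1*(-109858) = (420 + 2*((-3 + 3)*1 - 2)) - 1*(-109858) = (420 + 2*(0*1 - 2)) + 109858 = (420 + 2*(0 - 2)) + 109858 = (420 + 2*(-2)) + 109858 = (420 - 4) + 109858 = 416 + 109858 = 110274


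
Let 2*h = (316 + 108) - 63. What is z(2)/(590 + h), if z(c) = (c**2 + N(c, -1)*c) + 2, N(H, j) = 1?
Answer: 16/1541 ≈ 0.010383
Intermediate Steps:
h = 361/2 (h = ((316 + 108) - 63)/2 = (424 - 63)/2 = (1/2)*361 = 361/2 ≈ 180.50)
z(c) = 2 + c + c**2 (z(c) = (c**2 + 1*c) + 2 = (c**2 + c) + 2 = (c + c**2) + 2 = 2 + c + c**2)
z(2)/(590 + h) = (2 + 2 + 2**2)/(590 + 361/2) = (2 + 2 + 4)/(1541/2) = (2/1541)*8 = 16/1541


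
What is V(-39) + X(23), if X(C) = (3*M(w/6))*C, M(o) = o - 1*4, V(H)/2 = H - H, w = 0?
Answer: -276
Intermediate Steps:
V(H) = 0 (V(H) = 2*(H - H) = 2*0 = 0)
M(o) = -4 + o (M(o) = o - 4 = -4 + o)
X(C) = -12*C (X(C) = (3*(-4 + 0/6))*C = (3*(-4 + 0*(1/6)))*C = (3*(-4 + 0))*C = (3*(-4))*C = -12*C)
V(-39) + X(23) = 0 - 12*23 = 0 - 276 = -276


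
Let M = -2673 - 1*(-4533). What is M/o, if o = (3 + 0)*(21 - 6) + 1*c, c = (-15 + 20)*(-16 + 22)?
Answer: 124/5 ≈ 24.800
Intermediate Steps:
c = 30 (c = 5*6 = 30)
M = 1860 (M = -2673 + 4533 = 1860)
o = 75 (o = (3 + 0)*(21 - 6) + 1*30 = 3*15 + 30 = 45 + 30 = 75)
M/o = 1860/75 = 1860*(1/75) = 124/5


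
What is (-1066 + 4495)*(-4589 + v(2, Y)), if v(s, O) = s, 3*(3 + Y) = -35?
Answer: -15728823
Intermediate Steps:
Y = -44/3 (Y = -3 + (⅓)*(-35) = -3 - 35/3 = -44/3 ≈ -14.667)
(-1066 + 4495)*(-4589 + v(2, Y)) = (-1066 + 4495)*(-4589 + 2) = 3429*(-4587) = -15728823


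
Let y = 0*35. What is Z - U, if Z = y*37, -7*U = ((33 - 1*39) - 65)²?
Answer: 5041/7 ≈ 720.14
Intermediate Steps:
y = 0
U = -5041/7 (U = -((33 - 1*39) - 65)²/7 = -((33 - 39) - 65)²/7 = -(-6 - 65)²/7 = -⅐*(-71)² = -⅐*5041 = -5041/7 ≈ -720.14)
Z = 0 (Z = 0*37 = 0)
Z - U = 0 - 1*(-5041/7) = 0 + 5041/7 = 5041/7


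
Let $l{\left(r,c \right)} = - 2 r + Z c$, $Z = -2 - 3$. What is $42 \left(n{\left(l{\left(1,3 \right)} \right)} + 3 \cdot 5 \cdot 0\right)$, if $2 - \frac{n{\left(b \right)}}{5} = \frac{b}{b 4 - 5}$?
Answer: $\frac{27090}{73} \approx 371.1$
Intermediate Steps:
$Z = -5$ ($Z = -2 - 3 = -5$)
$l{\left(r,c \right)} = - 5 c - 2 r$ ($l{\left(r,c \right)} = - 2 r - 5 c = - 5 c - 2 r$)
$n{\left(b \right)} = 10 - \frac{5 b}{-5 + 4 b}$ ($n{\left(b \right)} = 10 - 5 \frac{b}{b 4 - 5} = 10 - 5 \frac{b}{4 b - 5} = 10 - 5 \frac{b}{-5 + 4 b} = 10 - \frac{5 b}{-5 + 4 b}$)
$42 \left(n{\left(l{\left(1,3 \right)} \right)} + 3 \cdot 5 \cdot 0\right) = 42 \left(\frac{5 \left(-10 + 7 \left(\left(-5\right) 3 - 2\right)\right)}{-5 + 4 \left(\left(-5\right) 3 - 2\right)} + 3 \cdot 5 \cdot 0\right) = 42 \left(\frac{5 \left(-10 + 7 \left(-15 - 2\right)\right)}{-5 + 4 \left(-15 - 2\right)} + 15 \cdot 0\right) = 42 \left(\frac{5 \left(-10 + 7 \left(-17\right)\right)}{-5 + 4 \left(-17\right)} + 0\right) = 42 \left(\frac{5 \left(-10 - 119\right)}{-5 - 68} + 0\right) = 42 \left(5 \frac{1}{-73} \left(-129\right) + 0\right) = 42 \left(5 \left(- \frac{1}{73}\right) \left(-129\right) + 0\right) = 42 \left(\frac{645}{73} + 0\right) = 42 \cdot \frac{645}{73} = \frac{27090}{73}$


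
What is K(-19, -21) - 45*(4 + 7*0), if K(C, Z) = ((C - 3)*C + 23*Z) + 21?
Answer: -224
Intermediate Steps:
K(C, Z) = 21 + 23*Z + C*(-3 + C) (K(C, Z) = ((-3 + C)*C + 23*Z) + 21 = (C*(-3 + C) + 23*Z) + 21 = (23*Z + C*(-3 + C)) + 21 = 21 + 23*Z + C*(-3 + C))
K(-19, -21) - 45*(4 + 7*0) = (21 + (-19)² - 3*(-19) + 23*(-21)) - 45*(4 + 7*0) = (21 + 361 + 57 - 483) - 45*(4 + 0) = -44 - 45*4 = -44 - 180 = -224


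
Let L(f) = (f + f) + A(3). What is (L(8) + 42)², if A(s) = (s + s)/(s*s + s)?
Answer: 13689/4 ≈ 3422.3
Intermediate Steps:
A(s) = 2*s/(s + s²) (A(s) = (2*s)/(s² + s) = (2*s)/(s + s²) = 2*s/(s + s²))
L(f) = ½ + 2*f (L(f) = (f + f) + 2/(1 + 3) = 2*f + 2/4 = 2*f + 2*(¼) = 2*f + ½ = ½ + 2*f)
(L(8) + 42)² = ((½ + 2*8) + 42)² = ((½ + 16) + 42)² = (33/2 + 42)² = (117/2)² = 13689/4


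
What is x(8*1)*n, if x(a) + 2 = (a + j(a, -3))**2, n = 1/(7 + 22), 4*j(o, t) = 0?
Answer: 62/29 ≈ 2.1379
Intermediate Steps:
j(o, t) = 0 (j(o, t) = (1/4)*0 = 0)
n = 1/29 ≈ 0.034483
x(a) = -2 + a**2 (x(a) = -2 + (a + 0)**2 = -2 + a**2)
x(8*1)*n = (-2 + (8*1)**2)*(1/29) = (-2 + 8**2)*(1/29) = (-2 + 64)*(1/29) = 62*(1/29) = 62/29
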